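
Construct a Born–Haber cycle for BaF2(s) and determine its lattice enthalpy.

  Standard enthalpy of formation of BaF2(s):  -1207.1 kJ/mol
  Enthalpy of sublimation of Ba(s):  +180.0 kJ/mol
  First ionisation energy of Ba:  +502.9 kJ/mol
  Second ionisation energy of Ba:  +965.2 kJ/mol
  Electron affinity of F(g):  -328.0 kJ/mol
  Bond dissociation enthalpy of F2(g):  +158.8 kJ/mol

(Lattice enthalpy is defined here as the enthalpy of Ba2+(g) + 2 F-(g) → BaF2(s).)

U = -2358.0 kJ/mol

ΔHf° = 1·ΔHsub + 1·(ΣIE) + 1·D(F2) + 2·EA + U
-1207.1 = 1·(+180.0) + 1·(+1468.1) + 1·(+158.8) + 2·(-328.0) + U
U = -1207.1 − (+1150.9) = -2358.0 kJ/mol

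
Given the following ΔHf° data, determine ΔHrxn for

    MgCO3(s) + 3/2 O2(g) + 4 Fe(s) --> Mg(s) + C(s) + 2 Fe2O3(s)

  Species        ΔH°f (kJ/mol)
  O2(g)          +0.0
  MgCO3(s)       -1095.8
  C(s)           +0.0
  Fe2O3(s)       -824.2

ΔH°rxn = Σ nΔHf°(products) − Σ nΔHf°(reactants).
Products: 1·(+0.0) + 1·(+0.0) + 2·(-824.2) = -1648.4
Reactants: 1·(-1095.8) + 3/2·(+0.0) + 4·(+0.0) = -1095.8
ΔHrxn = (-1648.4) − (-1095.8) = -552.6 kJ/mol

ΔHrxn = -552.6 kJ/mol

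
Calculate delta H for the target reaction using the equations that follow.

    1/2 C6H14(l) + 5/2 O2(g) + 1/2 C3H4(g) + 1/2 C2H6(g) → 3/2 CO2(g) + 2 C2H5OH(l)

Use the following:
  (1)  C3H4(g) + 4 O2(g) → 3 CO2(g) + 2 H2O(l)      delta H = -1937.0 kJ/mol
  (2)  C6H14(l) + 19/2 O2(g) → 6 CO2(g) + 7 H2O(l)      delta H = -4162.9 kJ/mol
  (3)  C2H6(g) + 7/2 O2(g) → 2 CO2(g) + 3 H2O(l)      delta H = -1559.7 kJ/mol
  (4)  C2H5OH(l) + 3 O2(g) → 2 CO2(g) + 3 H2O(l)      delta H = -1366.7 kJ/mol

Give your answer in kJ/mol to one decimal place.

delta H = -1096.4 kJ/mol

(1) × 1/2: (1/2)·(-1937.0) = -968.5 kJ/mol
(2) × 1/2: (1/2)·(-4162.9) = -2081.45 kJ/mol
(3) × 1/2: (1/2)·(-1559.7) = -779.85 kJ/mol
(4) reversed and × 2: (-2)·(-1366.7) = +2733.4 kJ/mol
delta H = (-968.5) + (-2081.45) + (-779.85) + (+2733.4) = -1096.4 kJ/mol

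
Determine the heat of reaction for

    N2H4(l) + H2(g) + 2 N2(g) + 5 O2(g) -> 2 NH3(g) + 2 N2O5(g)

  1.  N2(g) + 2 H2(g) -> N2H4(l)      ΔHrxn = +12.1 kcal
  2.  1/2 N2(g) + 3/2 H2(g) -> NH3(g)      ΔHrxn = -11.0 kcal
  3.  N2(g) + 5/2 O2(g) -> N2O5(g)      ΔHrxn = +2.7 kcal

eq. 1 reversed (reverse to put N2H4(l) on the reactant side): -12.1 kcal
eq. 2 × 2 (scale by 2 for the 2 NH3(g)): (2)·(-11.0) = -22.0 kcal
eq. 3 × 2 (scale by 2 for the 2 N2O5(g)): (2)·(+2.7) = +5.4 kcal
By Hess's law, ΔHrxn = (-12.1) + (-22.0) + (+5.4) = -28.7 kcal

ΔHrxn = -28.7 kcal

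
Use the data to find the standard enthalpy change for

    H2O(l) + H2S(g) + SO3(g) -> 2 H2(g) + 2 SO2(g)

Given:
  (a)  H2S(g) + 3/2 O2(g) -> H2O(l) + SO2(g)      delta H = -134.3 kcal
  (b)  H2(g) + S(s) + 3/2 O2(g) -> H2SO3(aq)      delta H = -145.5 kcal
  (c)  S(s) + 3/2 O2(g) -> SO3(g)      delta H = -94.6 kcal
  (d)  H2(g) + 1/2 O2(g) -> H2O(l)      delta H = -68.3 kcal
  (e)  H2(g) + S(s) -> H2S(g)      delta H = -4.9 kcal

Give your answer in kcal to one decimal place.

delta H = 26.0 kcal

(a) × 2: (2)·(-134.3) = -268.6 kcal
(b): not needed.
(c) reversed: +94.6 kcal
(d) reversed and × 3: (-3)·(-68.3) = +204.9 kcal
(e) as written: -4.9 kcal
Summing the manipulated equations, delta H = (-268.6) + (+94.6) + (+204.9) + (-4.9) = 26.0 kcal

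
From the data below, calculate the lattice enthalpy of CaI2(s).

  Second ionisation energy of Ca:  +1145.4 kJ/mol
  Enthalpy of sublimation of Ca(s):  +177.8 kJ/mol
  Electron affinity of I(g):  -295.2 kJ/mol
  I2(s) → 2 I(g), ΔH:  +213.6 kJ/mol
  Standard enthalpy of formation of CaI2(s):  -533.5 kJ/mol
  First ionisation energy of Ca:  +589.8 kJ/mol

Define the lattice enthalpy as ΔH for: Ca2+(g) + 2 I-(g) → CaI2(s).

ΔHf° = 1·ΔHsub + 1·(ΣIE) + 1·D(I2) + 2·EA + U
-533.5 = 1·(+177.8) + 1·(+1735.2) + 1·(+213.6) + 2·(-295.2) + U
U = -533.5 − (+1536.2) = -2069.7 kJ/mol

U = -2069.7 kJ/mol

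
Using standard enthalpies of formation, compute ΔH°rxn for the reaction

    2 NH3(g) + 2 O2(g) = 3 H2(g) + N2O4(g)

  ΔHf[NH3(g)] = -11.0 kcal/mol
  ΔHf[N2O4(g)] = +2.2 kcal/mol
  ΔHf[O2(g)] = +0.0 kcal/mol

ΔH°rxn = 24.2 kcal/mol

Products: 3·(+0.0) + 1·(+2.2) = +2.2
Reactants: 2·(-11.0) + 2·(+0.0) = -22.0
ΔH°rxn = (+2.2) − (-22.0) = 24.2 kcal/mol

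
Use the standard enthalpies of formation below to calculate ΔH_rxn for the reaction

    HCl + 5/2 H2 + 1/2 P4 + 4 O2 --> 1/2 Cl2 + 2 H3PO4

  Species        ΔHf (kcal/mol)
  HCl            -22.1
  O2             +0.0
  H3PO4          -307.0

ΔH_rxn = -591.9 kcal/mol

Products: 1/2·(+0.0) + 2·(-307.0) = -614.0
Reactants: 1·(-22.1) + 5/2·(+0.0) + 1/2·(+0.0) + 4·(+0.0) = -22.1
ΔH_rxn = (-614.0) − (-22.1) = -591.9 kcal/mol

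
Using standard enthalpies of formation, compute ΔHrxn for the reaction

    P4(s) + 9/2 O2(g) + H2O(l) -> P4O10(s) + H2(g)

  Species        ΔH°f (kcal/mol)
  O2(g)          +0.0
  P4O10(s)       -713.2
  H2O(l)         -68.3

ΔHrxn = -644.9 kcal/mol

ΔH°rxn = Σ nΔHf°(products) − Σ nΔHf°(reactants).
Products: 1·(-713.2) + 1·(+0.0) = -713.2
Reactants: 1·(+0.0) + 9/2·(+0.0) + 1·(-68.3) = -68.3
ΔHrxn = (-713.2) − (-68.3) = -644.9 kcal/mol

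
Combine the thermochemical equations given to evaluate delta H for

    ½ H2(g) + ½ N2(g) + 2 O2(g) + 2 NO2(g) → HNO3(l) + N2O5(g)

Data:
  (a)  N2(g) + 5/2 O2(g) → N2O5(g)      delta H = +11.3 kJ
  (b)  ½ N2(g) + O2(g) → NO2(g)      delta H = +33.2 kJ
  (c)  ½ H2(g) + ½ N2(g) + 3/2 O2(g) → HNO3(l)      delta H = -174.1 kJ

(a) as written: +11.3 kJ
(b) reversed and × 2: (-2)·(+33.2) = -66.4 kJ
(c) as written: -174.1 kJ
delta H = (1)·(+11.3) + (-2)·(+33.2) + (1)·(-174.1) = -229.2 kJ

delta H = -229.2 kJ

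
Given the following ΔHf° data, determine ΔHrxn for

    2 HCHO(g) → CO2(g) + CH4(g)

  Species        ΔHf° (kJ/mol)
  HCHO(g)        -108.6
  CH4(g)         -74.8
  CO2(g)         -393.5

ΔHrxn = -251.1 kJ/mol

Products: 1·(-393.5) + 1·(-74.8) = -468.3
Reactants: 2·(-108.6) = -217.2
ΔHrxn = (-468.3) − (-217.2) = -251.1 kJ/mol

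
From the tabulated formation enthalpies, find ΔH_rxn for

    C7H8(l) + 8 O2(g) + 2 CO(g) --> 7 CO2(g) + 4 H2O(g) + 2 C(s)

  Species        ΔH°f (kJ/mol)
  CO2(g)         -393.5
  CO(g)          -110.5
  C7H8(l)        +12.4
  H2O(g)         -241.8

ΔH_rxn = -3513.1 kJ/mol

Products: 7·(-393.5) + 4·(-241.8) + 2·(+0.0) = -3721.7
Reactants: 1·(+12.4) + 8·(+0.0) + 2·(-110.5) = -208.6
ΔH_rxn = (-3721.7) − (-208.6) = -3513.1 kJ/mol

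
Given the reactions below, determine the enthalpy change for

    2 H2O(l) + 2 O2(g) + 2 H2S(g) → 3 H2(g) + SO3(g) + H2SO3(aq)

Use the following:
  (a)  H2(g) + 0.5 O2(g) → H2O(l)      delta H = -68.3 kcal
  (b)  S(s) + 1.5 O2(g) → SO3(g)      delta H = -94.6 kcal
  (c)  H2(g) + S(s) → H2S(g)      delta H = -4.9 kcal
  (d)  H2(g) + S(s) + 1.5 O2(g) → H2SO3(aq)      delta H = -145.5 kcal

(a) reversed and × 2: (-2)·(-68.3) = +136.6 kcal
(b) as written: -94.6 kcal
(c) reversed and × 2: (-2)·(-4.9) = +9.8 kcal
(d) as written: -145.5 kcal
delta H = (+136.6) + (-94.6) + (+9.8) + (-145.5) = -93.7 kcal

delta H = -93.7 kcal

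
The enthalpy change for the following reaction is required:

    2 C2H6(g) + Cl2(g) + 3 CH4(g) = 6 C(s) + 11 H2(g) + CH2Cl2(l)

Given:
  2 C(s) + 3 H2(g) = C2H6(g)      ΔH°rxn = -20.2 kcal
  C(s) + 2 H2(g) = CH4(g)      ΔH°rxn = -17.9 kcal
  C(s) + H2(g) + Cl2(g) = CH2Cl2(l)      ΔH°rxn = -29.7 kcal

ΔH°rxn = 64.4 kcal

equation 1 reversed and × 2 (C2H6(g) must end up as a reactant; ×2 to match 2 C2H6(g) in the target): (-2)·(-20.2) = +40.4 kcal
equation 2 reversed and × 3 (reverse to put CH4(g) on the reactant side; ×3 to match 3 CH4(g) in the target): (-3)·(-17.9) = +53.7 kcal
equation 3 as written (CH2Cl2(l) already on the product side): -29.7 kcal
Combining the equations, ΔH°rxn = (-2)·(-20.2) + (-3)·(-17.9) + (1)·(-29.7) = 64.4 kcal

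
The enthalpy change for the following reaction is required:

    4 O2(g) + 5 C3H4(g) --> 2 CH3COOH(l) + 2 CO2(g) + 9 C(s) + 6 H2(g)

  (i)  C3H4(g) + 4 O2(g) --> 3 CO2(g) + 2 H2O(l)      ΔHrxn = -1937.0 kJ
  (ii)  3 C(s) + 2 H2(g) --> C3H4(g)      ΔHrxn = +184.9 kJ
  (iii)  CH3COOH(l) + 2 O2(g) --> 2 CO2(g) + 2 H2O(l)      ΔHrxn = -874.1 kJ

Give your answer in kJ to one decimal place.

(i) × 2: (2)·(-1937.0) = -3874.0 kJ
(ii) reversed and × 3: (-3)·(+184.9) = -554.7 kJ
(iii) reversed and × 2: (-2)·(-874.1) = +1748.2 kJ
ΔHrxn = (-3874.0) + (-554.7) + (+1748.2) = -2680.5 kJ

ΔHrxn = -2680.5 kJ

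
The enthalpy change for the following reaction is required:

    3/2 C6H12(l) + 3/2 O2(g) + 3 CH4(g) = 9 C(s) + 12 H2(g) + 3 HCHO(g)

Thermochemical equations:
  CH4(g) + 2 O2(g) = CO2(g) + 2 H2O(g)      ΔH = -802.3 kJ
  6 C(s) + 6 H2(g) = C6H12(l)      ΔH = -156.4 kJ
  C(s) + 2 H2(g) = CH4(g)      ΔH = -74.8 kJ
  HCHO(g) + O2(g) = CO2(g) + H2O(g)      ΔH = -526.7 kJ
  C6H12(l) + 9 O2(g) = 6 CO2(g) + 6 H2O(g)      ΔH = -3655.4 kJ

ΔH = 133.2 kJ

equation 1: not needed.
equation 2 reversed: +156.4 kJ
equation 3 reversed and × 3: (-3)·(-74.8) = +224.4 kJ
equation 4 reversed and × 3 (reverse to put HCHO(g) on the product side; ×3 to match 3 HCHO(g) in the target): (-3)·(-526.7) = +1580.1 kJ
equation 5 × 1/2: (1/2)·(-3655.4) = -1827.7 kJ
Since enthalpy is a state function, ΔH = (-1)·(-156.4) + (-3)·(-74.8) + (-3)·(-526.7) + (1/2)·(-3655.4) = 133.2 kJ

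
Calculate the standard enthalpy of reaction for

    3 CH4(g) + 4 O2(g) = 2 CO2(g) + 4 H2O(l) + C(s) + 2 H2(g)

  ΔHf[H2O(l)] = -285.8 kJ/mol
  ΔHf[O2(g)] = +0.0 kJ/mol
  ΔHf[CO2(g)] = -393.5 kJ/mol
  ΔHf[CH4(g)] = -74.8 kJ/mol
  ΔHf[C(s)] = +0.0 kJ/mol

Products: 2·(-393.5) + 4·(-285.8) + 1·(+0.0) + 2·(+0.0) = -1930.2
Reactants: 3·(-74.8) + 4·(+0.0) = -224.4
ΔHrxn = (-1930.2) − (-224.4) = -1705.8 kJ/mol

ΔHrxn = -1705.8 kJ/mol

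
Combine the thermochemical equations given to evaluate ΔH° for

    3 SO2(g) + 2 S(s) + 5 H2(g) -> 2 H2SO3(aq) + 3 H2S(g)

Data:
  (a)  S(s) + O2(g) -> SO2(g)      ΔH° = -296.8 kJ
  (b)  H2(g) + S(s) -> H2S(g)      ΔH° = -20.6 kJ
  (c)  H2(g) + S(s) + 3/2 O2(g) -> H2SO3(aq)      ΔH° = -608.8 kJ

ΔH° = -389.0 kJ

(a) reversed and × 3 (SO2(g) must end up as a reactant; scale by 3 for the 3 SO2(g)): (-3)·(-296.8) = +890.4 kJ
(b) × 3 (×3 to match 3 H2S(g) in the target): (3)·(-20.6) = -61.8 kJ
(c) × 2 (scale by 2 for the 2 H2SO3(aq)): (2)·(-608.8) = -1217.6 kJ
Summing the manipulated equations, ΔH° = (+890.4) + (-61.8) + (-1217.6) = -389.0 kJ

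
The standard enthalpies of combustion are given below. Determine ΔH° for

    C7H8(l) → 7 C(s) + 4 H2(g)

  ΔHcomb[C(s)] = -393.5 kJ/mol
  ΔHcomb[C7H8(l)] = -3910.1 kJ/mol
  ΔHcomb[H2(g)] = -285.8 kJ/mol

Using ΔH = Σ nΔHc°(reactants) − Σ nΔHc°(products):
= [1·(-3910.1)] − [7·(-393.5) + 4·(-285.8)]
= -12.4 kJ/mol

ΔH° = -12.4 kJ/mol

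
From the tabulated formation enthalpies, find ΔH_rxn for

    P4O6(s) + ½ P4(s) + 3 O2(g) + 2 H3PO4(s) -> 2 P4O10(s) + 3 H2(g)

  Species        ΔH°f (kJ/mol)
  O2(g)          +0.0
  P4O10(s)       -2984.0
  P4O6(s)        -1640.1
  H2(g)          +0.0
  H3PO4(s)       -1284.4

Products: 2·(-2984.0) + 3·(+0.0) = -5968.0
Reactants: 1·(-1640.1) + 1/2·(+0.0) + 3·(+0.0) + 2·(-1284.4) = -4208.9
ΔH_rxn = (-5968.0) − (-4208.9) = -1759.1 kJ/mol

ΔH_rxn = -1759.1 kJ/mol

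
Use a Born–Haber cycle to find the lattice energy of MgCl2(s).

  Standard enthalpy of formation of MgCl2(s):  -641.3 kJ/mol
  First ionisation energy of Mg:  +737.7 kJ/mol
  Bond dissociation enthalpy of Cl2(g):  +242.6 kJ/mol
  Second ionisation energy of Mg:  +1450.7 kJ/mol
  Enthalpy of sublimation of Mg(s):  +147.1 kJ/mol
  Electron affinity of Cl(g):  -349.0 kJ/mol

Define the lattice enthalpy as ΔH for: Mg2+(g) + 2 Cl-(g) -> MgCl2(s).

U = -2521.4 kJ/mol

ΔHf° = 1·ΔHsub + 1·(ΣIE) + 1·D(Cl2) + 2·EA + U
-641.3 = 1·(+147.1) + 1·(+2188.4) + 1·(+242.6) + 2·(-349.0) + U
U = -641.3 − (+1880.1) = -2521.4 kJ/mol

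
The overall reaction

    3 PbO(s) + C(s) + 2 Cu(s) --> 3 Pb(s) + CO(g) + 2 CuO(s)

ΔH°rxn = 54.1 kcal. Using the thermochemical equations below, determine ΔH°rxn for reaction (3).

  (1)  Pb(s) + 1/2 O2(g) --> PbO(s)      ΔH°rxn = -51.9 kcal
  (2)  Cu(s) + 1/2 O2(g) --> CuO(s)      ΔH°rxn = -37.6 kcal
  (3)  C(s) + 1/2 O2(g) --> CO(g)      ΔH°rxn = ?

ΔH°rxn = -26.4 kcal

(1) reversed and × 3 (reverse to put PbO(s) on the reactant side; scale by 3 for the 3 PbO(s)): (-3)·(-51.9) = +155.7 kcal
(2) × 2 (×2 to match 2 CuO(s) in the target): (2)·(-37.6) = -75.2 kcal
(3) as written (CO(g) already on the product side): contributes x
+54.1 = (+155.7) + (-75.2) + x
x = (+54.1 − (+80.5)) / (1) = -26.4 kcal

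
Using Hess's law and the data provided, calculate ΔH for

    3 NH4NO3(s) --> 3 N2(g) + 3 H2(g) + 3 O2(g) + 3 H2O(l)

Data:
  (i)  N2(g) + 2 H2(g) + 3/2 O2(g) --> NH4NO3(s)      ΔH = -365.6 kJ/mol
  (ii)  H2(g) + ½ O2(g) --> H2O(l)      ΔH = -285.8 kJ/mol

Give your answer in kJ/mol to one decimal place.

(i) reversed and × 3 (NH4NO3(s) must end up as a reactant; scale by 3 for the 3 NH4NO3(s)): (-3)·(-365.6) = +1096.8 kJ/mol
(ii) × 3 (scale by 3 for the 3 H2O(l)): (3)·(-285.8) = -857.4 kJ/mol
Combining the equations, ΔH = (+1096.8) + (-857.4) = 239.4 kJ/mol

ΔH = 239.4 kJ/mol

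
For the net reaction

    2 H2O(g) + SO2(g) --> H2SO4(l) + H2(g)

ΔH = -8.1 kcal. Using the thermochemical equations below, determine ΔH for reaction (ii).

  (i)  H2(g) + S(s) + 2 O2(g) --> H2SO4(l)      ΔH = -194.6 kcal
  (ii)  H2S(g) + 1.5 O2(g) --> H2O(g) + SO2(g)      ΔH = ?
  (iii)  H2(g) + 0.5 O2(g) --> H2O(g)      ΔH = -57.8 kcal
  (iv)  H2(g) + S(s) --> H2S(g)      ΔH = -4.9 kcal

ΔH = -123.8 kcal

(i) as written (H2SO4(l) already on the product side): -194.6 kcal
(ii) reversed (reverse to put SO2(g) on the reactant side): contributes −x
(iii) reversed: +57.8 kcal
(iv) reversed: +4.9 kcal
-8.1 = (-194.6) + (+57.8) + (+4.9) − x
x = (-8.1 − (-131.9)) / (-1) = -123.8 kcal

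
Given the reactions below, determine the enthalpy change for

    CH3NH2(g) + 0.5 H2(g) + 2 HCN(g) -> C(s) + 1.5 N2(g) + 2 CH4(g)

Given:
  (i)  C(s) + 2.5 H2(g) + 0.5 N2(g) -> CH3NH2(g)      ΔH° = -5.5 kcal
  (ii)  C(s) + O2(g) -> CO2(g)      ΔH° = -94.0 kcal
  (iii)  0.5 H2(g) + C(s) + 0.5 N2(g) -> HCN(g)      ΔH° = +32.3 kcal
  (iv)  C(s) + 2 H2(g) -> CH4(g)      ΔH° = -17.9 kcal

(i) reversed (reverse to put CH3NH2(g) on the reactant side): +5.5 kcal
(ii): not needed (CO2(g) appears nowhere else).
(iii) reversed and × 2 (HCN(g) must end up as a reactant; ×2 to match 2 HCN(g) in the target): (-2)·(+32.3) = -64.6 kcal
(iv) × 2 (×2 to match 2 CH4(g) in the target): (2)·(-17.9) = -35.8 kcal
ΔH° = (+5.5) + (-64.6) + (-35.8) = -94.9 kcal

ΔH° = -94.9 kcal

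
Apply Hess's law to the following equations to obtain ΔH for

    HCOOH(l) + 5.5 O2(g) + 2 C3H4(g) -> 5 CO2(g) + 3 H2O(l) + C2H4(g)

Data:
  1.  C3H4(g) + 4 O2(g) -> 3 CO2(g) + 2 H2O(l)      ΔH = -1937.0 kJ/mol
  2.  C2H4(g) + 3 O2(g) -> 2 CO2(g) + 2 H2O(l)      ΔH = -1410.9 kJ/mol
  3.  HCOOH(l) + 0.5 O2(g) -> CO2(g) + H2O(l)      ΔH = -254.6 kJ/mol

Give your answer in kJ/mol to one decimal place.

eq. 1 × 2: (2)·(-1937.0) = -3874.0 kJ/mol
eq. 2 reversed: +1410.9 kJ/mol
eq. 3 as written: -254.6 kJ/mol
Summing the manipulated equations, ΔH = (-3874.0) + (+1410.9) + (-254.6) = -2717.7 kJ/mol

ΔH = -2717.7 kJ/mol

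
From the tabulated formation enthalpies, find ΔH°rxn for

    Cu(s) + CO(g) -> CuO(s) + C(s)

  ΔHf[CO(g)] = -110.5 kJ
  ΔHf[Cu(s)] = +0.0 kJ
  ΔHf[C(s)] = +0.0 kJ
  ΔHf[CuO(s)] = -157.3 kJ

ΔH°rxn = Σ nΔHf°(products) − Σ nΔHf°(reactants).
Products: 1·(-157.3) + 1·(+0.0) = -157.3
Reactants: 1·(+0.0) + 1·(-110.5) = -110.5
ΔH°rxn = (-157.3) − (-110.5) = -46.8 kJ

ΔH°rxn = -46.8 kJ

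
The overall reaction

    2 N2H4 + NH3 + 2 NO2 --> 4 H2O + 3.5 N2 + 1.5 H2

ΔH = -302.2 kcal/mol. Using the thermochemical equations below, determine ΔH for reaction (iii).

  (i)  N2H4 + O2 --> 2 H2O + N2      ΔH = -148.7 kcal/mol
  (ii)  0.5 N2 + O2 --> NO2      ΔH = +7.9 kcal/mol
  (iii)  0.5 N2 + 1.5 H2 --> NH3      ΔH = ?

ΔH = -11.0 kcal/mol

(i) × 2: (2)·(-148.7) = -297.4 kcal/mol
(ii) reversed and × 2: (-2)·(+7.9) = -15.8 kcal/mol
(iii) reversed: contributes −x
-302.2 = (-297.4) + (-15.8) − x
x = (-302.2 − (-313.2)) / (-1) = -11.0 kcal/mol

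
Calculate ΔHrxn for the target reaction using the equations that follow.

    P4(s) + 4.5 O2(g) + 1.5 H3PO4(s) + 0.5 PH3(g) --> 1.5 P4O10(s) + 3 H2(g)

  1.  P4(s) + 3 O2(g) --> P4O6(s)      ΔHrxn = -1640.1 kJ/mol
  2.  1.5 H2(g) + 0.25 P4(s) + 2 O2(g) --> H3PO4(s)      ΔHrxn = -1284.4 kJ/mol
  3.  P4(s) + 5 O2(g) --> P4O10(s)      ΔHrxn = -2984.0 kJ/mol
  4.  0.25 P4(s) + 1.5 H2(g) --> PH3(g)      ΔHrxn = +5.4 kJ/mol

ΔHrxn = -2552.1 kJ/mol

eq. 1: not needed (P4O6(s) appears nowhere else).
eq. 2 reversed and × 3/2 (H3PO4(s) must end up as a reactant; scale by 3/2 for the 3/2 H3PO4(s)): (-3/2)·(-1284.4) = +1926.6 kJ/mol
eq. 3 × 3/2 (scale by 3/2 for the 3/2 P4O10(s)): (3/2)·(-2984.0) = -4476.0 kJ/mol
eq. 4 reversed and × 1/2 (PH3(g) must end up as a reactant; scale by 1/2 for the 1/2 PH3(g)): (-1/2)·(+5.4) = -2.7 kJ/mol
ΔHrxn = (+1926.6) + (-4476.0) + (-2.7) = -2552.1 kJ/mol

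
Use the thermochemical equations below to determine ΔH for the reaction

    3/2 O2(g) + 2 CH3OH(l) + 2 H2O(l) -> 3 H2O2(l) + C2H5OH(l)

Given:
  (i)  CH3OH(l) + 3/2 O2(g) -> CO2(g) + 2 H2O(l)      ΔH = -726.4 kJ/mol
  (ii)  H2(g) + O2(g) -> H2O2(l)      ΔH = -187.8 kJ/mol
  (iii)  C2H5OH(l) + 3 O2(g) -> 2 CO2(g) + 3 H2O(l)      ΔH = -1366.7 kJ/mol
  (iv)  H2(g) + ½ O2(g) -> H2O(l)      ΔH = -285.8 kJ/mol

(i) × 2 (scale by 2 for the 2 CH3OH(l)): (2)·(-726.4) = -1452.8 kJ/mol
(ii) × 3 (scale by 3 for the 3 H2O2(l)): (3)·(-187.8) = -563.4 kJ/mol
(iii) reversed (C2H5OH(l) must end up as a product): +1366.7 kJ/mol
(iv) reversed and × 3: (-3)·(-285.8) = +857.4 kJ/mol
ΔH = (-1452.8) + (-563.4) + (+1366.7) + (+857.4) = 207.9 kJ/mol

ΔH = 207.9 kJ/mol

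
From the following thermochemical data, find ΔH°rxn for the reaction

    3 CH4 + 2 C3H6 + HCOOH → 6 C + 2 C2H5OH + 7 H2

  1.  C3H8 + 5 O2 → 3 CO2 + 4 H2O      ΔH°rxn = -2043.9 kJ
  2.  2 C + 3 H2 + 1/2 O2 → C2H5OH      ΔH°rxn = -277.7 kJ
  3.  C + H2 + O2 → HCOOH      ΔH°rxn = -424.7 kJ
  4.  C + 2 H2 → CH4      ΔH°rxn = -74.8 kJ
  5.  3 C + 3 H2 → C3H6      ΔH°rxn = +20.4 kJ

ΔH°rxn = 52.9 kJ

eq. 1: not needed.
eq. 2 × 2: (2)·(-277.7) = -555.4 kJ
eq. 3 reversed: +424.7 kJ
eq. 4 reversed and × 3: (-3)·(-74.8) = +224.4 kJ
eq. 5 reversed and × 2: (-2)·(+20.4) = -40.8 kJ
Since enthalpy is a state function, ΔH°rxn = (-555.4) + (+424.7) + (+224.4) + (-40.8) = 52.9 kJ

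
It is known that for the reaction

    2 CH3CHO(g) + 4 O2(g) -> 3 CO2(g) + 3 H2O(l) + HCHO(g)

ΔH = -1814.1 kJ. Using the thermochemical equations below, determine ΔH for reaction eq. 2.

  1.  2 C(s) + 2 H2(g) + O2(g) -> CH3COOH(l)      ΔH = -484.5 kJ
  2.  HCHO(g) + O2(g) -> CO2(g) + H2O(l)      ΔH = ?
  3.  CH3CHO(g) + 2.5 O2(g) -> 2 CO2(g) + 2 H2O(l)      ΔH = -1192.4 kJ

eq. 1: not needed (C(s) appears nowhere else).
eq. 2 reversed (HCHO(g) must end up as a product): contributes −x
eq. 3 × 2 (×2 to match 2 CH3CHO(g) in the target): (2)·(-1192.4) = -2384.8 kJ
-1814.1 = (-2384.8) − x
x = (-1814.1 − (-2384.8)) / (-1) = -570.7 kJ

ΔH = -570.7 kJ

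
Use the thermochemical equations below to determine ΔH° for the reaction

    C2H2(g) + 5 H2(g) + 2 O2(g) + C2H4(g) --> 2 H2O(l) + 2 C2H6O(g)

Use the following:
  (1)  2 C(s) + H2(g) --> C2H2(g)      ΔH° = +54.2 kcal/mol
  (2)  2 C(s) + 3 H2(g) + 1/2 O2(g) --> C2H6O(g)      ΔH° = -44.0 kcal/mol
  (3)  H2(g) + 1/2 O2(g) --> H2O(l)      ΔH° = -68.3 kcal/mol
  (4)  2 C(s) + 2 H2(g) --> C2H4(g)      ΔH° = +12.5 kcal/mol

ΔH° = -291.3 kcal/mol

(1) reversed (C2H2(g) must end up as a reactant): -54.2 kcal/mol
(2) × 2 (×2 to match 2 C2H6O(g) in the target): (2)·(-44.0) = -88.0 kcal/mol
(3) × 2 (scale by 2 for the 2 H2O(l)): (2)·(-68.3) = -136.6 kcal/mol
(4) reversed (C2H4(g) must end up as a reactant): -12.5 kcal/mol
Since enthalpy is a state function, ΔH° = (-54.2) + (-88.0) + (-136.6) + (-12.5) = -291.3 kcal/mol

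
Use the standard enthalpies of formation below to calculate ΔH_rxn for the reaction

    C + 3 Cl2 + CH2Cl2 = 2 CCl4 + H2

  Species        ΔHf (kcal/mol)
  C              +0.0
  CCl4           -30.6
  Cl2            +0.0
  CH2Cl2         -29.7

Products: 2·(-30.6) + 1·(+0.0) = -61.2
Reactants: 1·(+0.0) + 3·(+0.0) + 1·(-29.7) = -29.7
ΔH_rxn = (-61.2) − (-29.7) = -31.5 kcal/mol

ΔH_rxn = -31.5 kcal/mol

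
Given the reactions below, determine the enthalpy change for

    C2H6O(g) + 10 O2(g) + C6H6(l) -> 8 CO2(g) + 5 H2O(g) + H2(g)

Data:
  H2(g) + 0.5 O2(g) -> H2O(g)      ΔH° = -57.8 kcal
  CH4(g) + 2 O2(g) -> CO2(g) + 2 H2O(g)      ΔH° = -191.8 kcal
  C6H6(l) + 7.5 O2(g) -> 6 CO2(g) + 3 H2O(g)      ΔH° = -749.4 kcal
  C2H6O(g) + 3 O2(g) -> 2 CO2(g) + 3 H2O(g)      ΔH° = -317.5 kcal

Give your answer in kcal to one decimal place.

ΔH° = -1009.1 kcal

equation 1 reversed (reverse to put H2(g) on the product side): +57.8 kcal
equation 2: not needed (CH4(g) appears nowhere else).
equation 3 as written (C6H6(l) already on the reactant side): -749.4 kcal
equation 4 as written (C2H6O(g) already on the reactant side): -317.5 kcal
Summing the manipulated equations, ΔH° = (-1)·(-57.8) + (1)·(-749.4) + (1)·(-317.5) = -1009.1 kcal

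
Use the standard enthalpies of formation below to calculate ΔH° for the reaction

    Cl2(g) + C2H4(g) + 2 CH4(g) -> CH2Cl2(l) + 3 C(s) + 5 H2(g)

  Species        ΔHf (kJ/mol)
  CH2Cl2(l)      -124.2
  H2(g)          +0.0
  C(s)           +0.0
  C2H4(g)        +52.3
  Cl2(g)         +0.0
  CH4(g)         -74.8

Products: 1·(-124.2) + 3·(+0.0) + 5·(+0.0) = -124.2
Reactants: 1·(+0.0) + 1·(+52.3) + 2·(-74.8) = -97.3
ΔH° = (-124.2) − (-97.3) = -26.9 kJ/mol

ΔH° = -26.9 kJ/mol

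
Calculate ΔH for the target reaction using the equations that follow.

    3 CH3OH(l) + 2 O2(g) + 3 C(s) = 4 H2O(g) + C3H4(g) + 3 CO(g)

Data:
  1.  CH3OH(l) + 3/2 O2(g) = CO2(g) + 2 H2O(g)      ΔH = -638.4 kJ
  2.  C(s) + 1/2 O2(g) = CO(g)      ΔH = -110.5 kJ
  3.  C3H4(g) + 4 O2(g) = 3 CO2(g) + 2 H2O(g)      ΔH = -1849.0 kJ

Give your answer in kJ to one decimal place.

eq. 1 × 3 (×3 to match 3 CH3OH(l) in the target): (3)·(-638.4) = -1915.2 kJ
eq. 2 × 3 (scale by 3 for the 3 CO(g)): (3)·(-110.5) = -331.5 kJ
eq. 3 reversed (C3H4(g) must end up as a product): +1849.0 kJ
Combining the equations, ΔH = (3)·(-638.4) + (3)·(-110.5) + (-1)·(-1849.0) = -397.7 kJ

ΔH = -397.7 kJ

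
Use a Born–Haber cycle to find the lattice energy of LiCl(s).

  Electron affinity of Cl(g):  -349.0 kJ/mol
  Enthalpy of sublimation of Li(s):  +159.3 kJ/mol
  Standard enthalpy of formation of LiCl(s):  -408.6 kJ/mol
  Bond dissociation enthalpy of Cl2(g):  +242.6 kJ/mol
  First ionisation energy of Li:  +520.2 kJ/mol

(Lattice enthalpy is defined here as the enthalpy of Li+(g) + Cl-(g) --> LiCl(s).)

ΔHf° = 1·ΔHsub + 1·(ΣIE) + 1/2·D(Cl2) + 1·EA + U
-408.6 = 1·(+159.3) + 1·(+520.2) + 1/2·(+242.6) + 1·(-349.0) + U
U = -408.6 − (+451.8) = -860.4 kJ/mol

U = -860.4 kJ/mol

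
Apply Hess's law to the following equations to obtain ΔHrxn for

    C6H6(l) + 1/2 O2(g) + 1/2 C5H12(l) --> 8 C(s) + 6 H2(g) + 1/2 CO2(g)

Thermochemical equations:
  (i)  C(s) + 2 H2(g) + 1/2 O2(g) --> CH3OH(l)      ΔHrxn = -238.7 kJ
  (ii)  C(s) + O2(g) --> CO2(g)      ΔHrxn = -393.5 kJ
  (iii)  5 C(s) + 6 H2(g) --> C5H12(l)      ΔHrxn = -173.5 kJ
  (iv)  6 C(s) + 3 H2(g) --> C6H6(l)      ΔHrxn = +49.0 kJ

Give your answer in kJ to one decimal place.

ΔHrxn = -159.0 kJ

(i): not needed (CH3OH(l) appears nowhere else).
(ii) × 1/2 (×1/2 to match 1/2 CO2(g) in the target): (1/2)·(-393.5) = -196.75 kJ
(iii) reversed and × 1/2 (reverse to put C5H12(l) on the reactant side; scale by 1/2 for the 1/2 C5H12(l)): (-1/2)·(-173.5) = +86.75 kJ
(iv) reversed (C6H6(l) must end up as a reactant): -49.0 kJ
ΔHrxn = (1/2)·(-393.5) + (-1/2)·(-173.5) + (-1)·(+49.0) = -159.0 kJ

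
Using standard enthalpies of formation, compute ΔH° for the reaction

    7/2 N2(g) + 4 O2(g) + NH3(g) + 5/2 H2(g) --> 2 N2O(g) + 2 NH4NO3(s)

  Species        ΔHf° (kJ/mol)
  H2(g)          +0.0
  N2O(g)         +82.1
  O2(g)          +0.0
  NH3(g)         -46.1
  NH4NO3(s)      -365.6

ΔH° = -520.9 kJ/mol

Products: 2·(+82.1) + 2·(-365.6) = -567.0
Reactants: 7/2·(+0.0) + 4·(+0.0) + 1·(-46.1) + 5/2·(+0.0) = -46.1
ΔH° = (-567.0) − (-46.1) = -520.9 kJ/mol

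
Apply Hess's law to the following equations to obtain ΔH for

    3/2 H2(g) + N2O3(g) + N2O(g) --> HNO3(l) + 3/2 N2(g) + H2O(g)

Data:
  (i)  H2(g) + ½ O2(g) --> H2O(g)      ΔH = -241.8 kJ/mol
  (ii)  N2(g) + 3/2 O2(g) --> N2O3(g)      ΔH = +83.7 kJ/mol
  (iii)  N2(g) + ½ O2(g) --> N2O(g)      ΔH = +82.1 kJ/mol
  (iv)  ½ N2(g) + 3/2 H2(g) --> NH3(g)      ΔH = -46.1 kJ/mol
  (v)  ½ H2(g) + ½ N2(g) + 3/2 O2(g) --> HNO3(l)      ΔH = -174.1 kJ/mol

ΔH = -581.7 kJ/mol

(i) as written (H2O(g) already on the product side): -241.8 kJ/mol
(ii) reversed (reverse to put N2O3(g) on the reactant side): -83.7 kJ/mol
(iii) reversed (reverse to put N2O(g) on the reactant side): -82.1 kJ/mol
(iv): not needed (NH3(g) appears nowhere else).
(v) as written (HNO3(l) already on the product side): -174.1 kJ/mol
By Hess's law, ΔH = (-241.8) + (-83.7) + (-82.1) + (-174.1) = -581.7 kJ/mol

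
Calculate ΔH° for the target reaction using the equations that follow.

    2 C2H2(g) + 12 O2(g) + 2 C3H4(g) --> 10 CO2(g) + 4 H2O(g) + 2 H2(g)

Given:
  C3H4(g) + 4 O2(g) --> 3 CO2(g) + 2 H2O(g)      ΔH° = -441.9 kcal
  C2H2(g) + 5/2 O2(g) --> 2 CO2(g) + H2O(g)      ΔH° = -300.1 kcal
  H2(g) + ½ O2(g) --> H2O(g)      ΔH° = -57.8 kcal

equation 1 × 2: (2)·(-441.9) = -883.8 kcal
equation 2 × 2: (2)·(-300.1) = -600.2 kcal
equation 3 reversed and × 2: (-2)·(-57.8) = +115.6 kcal
ΔH° = (2)·(-441.9) + (2)·(-300.1) + (-2)·(-57.8) = -1368.4 kcal

ΔH° = -1368.4 kcal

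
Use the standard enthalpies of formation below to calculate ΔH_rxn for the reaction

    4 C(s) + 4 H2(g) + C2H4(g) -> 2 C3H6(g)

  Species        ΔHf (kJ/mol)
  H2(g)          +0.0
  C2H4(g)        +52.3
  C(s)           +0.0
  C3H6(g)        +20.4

ΔH_rxn = -11.5 kJ/mol

Products: 2·(+20.4) = +40.8
Reactants: 4·(+0.0) + 4·(+0.0) + 1·(+52.3) = +52.3
ΔH_rxn = (+40.8) − (+52.3) = -11.5 kJ/mol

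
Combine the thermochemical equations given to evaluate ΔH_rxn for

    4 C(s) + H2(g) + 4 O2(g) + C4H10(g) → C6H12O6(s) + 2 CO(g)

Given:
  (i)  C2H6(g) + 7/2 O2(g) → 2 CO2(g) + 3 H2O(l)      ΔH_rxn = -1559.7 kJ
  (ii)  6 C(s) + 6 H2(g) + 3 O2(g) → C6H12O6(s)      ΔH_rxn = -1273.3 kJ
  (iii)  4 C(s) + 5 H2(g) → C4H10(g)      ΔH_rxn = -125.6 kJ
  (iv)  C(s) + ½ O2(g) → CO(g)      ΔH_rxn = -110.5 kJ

(i): not needed (H2O(l) appears nowhere else).
(ii) as written (C6H12O6(s) already on the product side): -1273.3 kJ
(iii) reversed (C4H10(g) must end up as a reactant): +125.6 kJ
(iv) × 2 (×2 to match 2 CO(g) in the target): (2)·(-110.5) = -221.0 kJ
Since enthalpy is a state function, ΔH_rxn = (1)·(-1273.3) + (-1)·(-125.6) + (2)·(-110.5) = -1368.7 kJ

ΔH_rxn = -1368.7 kJ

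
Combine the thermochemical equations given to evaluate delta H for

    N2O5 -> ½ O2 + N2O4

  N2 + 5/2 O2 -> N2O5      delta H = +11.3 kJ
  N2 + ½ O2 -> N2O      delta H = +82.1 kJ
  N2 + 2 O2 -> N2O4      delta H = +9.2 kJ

delta H = -2.1 kJ

equation 1 reversed: -11.3 kJ
equation 2: not needed.
equation 3 as written: +9.2 kJ
Summing the manipulated equations, delta H = (-11.3) + (+9.2) = -2.1 kJ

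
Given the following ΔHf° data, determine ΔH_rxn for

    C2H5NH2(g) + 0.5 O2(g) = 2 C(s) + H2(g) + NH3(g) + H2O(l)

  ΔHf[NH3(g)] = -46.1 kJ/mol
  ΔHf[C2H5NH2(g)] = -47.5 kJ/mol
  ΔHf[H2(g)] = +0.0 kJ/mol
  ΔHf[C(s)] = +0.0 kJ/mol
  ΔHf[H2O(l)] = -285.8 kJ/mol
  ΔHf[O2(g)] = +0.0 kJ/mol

ΔH_rxn = -284.4 kJ/mol

Products: 2·(+0.0) + 1·(+0.0) + 1·(-46.1) + 1·(-285.8) = -331.9
Reactants: 1·(-47.5) + 1/2·(+0.0) = -47.5
ΔH_rxn = (-331.9) − (-47.5) = -284.4 kJ/mol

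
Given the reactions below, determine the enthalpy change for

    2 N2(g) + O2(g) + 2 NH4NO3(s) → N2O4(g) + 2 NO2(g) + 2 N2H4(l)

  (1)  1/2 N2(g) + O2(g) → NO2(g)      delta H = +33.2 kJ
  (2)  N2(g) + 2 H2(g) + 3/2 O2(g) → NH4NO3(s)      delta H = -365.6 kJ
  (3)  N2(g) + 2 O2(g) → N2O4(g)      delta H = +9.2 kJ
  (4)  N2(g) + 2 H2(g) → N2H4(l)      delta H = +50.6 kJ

delta H = 908.0 kJ

(1) × 2: (2)·(+33.2) = +66.4 kJ
(2) reversed and × 2: (-2)·(-365.6) = +731.2 kJ
(3) as written: +9.2 kJ
(4) × 2: (2)·(+50.6) = +101.2 kJ
Summing the manipulated equations, delta H = (+66.4) + (+731.2) + (+9.2) + (+101.2) = 908.0 kJ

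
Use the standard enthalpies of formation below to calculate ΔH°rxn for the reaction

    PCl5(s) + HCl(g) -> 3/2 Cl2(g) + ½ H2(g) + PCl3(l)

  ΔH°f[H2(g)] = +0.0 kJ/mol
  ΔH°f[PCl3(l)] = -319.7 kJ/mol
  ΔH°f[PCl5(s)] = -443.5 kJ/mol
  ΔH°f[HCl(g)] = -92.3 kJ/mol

ΔH°rxn = Σ nΔHf°(products) − Σ nΔHf°(reactants).
Products: 3/2·(+0.0) + 1/2·(+0.0) + 1·(-319.7) = -319.7
Reactants: 1·(-443.5) + 1·(-92.3) = -535.8
ΔH°rxn = (-319.7) − (-535.8) = 216.1 kJ/mol

ΔH°rxn = 216.1 kJ/mol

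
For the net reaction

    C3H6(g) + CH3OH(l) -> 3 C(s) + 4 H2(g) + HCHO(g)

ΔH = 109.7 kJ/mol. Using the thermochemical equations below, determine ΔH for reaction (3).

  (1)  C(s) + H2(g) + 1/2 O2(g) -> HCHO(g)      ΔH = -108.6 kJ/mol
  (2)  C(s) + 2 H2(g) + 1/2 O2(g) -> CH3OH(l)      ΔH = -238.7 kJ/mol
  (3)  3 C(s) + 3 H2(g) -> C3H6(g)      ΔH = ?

ΔH = 20.4 kJ/mol

(1) as written: -108.6 kJ/mol
(2) reversed: +238.7 kJ/mol
(3) reversed: contributes −x
+109.7 = (-108.6) + (+238.7) − x
x = (+109.7 − (+130.1)) / (-1) = 20.4 kJ/mol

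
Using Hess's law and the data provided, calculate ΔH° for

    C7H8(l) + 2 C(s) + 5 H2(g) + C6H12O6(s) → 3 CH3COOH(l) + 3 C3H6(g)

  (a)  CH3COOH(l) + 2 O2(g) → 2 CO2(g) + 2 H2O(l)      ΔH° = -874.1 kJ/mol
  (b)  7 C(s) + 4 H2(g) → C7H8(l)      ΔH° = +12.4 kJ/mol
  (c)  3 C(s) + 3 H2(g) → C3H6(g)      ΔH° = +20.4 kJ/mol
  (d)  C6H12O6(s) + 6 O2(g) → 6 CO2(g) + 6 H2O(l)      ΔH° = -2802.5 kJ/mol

(a) reversed and × 3: (-3)·(-874.1) = +2622.3 kJ/mol
(b) reversed: -12.4 kJ/mol
(c) × 3: (3)·(+20.4) = +61.2 kJ/mol
(d) as written: -2802.5 kJ/mol
ΔH° = (-3)·(-874.1) + (-1)·(+12.4) + (3)·(+20.4) + (1)·(-2802.5) = -131.4 kJ/mol

ΔH° = -131.4 kJ/mol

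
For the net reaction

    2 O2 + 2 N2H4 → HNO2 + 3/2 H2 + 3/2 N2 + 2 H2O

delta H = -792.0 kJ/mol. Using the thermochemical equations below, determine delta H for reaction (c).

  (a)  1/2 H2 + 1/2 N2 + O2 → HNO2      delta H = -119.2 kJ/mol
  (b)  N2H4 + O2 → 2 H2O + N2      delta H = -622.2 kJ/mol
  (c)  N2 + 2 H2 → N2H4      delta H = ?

delta H = 50.6 kJ/mol

(a) as written: -119.2 kJ/mol
(b) as written: -622.2 kJ/mol
(c) reversed: contributes −x
-792.0 = (-119.2) + (-622.2) − x
x = (-792.0 − (-741.4)) / (-1) = 50.6 kJ/mol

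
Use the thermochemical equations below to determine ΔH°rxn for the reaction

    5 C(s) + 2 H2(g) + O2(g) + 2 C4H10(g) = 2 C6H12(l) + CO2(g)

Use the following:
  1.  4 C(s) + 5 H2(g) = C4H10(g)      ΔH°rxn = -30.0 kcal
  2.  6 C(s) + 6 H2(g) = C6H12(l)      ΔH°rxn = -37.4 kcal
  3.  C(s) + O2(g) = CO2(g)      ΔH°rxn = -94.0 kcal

ΔH°rxn = -108.8 kcal

eq. 1 reversed and × 2: (-2)·(-30.0) = +60.0 kcal
eq. 2 × 2: (2)·(-37.4) = -74.8 kcal
eq. 3 as written: -94.0 kcal
By Hess's law, ΔH°rxn = (-2)·(-30.0) + (2)·(-37.4) + (1)·(-94.0) = -108.8 kcal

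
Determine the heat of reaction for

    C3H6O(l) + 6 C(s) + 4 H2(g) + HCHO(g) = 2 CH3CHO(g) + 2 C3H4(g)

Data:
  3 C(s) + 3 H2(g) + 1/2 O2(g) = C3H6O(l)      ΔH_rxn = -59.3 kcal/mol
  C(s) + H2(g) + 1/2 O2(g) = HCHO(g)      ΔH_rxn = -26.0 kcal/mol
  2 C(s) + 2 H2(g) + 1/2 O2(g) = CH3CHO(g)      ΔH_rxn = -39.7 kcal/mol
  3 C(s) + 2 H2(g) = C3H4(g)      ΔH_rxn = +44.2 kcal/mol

equation 1 reversed: +59.3 kcal/mol
equation 2 reversed: +26.0 kcal/mol
equation 3 × 2: (2)·(-39.7) = -79.4 kcal/mol
equation 4 × 2: (2)·(+44.2) = +88.4 kcal/mol
ΔH_rxn = (-1)·(-59.3) + (-1)·(-26.0) + (2)·(-39.7) + (2)·(+44.2) = 94.3 kcal/mol

ΔH_rxn = 94.3 kcal/mol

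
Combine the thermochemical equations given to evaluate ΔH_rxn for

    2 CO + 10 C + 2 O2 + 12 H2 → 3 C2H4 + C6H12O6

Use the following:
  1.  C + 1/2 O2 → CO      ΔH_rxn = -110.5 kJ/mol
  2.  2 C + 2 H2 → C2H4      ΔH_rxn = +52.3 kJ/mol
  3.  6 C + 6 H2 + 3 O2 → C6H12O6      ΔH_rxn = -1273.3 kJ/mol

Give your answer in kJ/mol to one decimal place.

eq. 1 reversed and × 2: (-2)·(-110.5) = +221.0 kJ/mol
eq. 2 × 3: (3)·(+52.3) = +156.9 kJ/mol
eq. 3 as written: -1273.3 kJ/mol
ΔH_rxn = (-2)·(-110.5) + (3)·(+52.3) + (1)·(-1273.3) = -895.4 kJ/mol

ΔH_rxn = -895.4 kJ/mol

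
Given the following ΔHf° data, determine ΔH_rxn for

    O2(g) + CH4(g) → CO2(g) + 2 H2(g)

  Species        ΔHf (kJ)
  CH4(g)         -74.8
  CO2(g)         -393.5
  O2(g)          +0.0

ΔH_rxn = -318.7 kJ

ΔH°rxn = Σ nΔHf°(products) − Σ nΔHf°(reactants).
Products: 1·(-393.5) + 2·(+0.0) = -393.5
Reactants: 1·(+0.0) + 1·(-74.8) = -74.8
ΔH_rxn = (-393.5) − (-74.8) = -318.7 kJ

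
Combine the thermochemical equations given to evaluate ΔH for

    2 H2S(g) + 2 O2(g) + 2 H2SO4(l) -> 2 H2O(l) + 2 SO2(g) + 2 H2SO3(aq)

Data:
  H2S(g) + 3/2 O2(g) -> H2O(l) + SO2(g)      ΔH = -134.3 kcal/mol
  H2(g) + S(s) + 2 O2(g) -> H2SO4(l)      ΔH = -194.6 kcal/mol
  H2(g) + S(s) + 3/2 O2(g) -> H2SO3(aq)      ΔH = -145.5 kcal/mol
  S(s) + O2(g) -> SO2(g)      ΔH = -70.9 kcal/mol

equation 1 × 2: (2)·(-134.3) = -268.6 kcal/mol
equation 2 reversed and × 2: (-2)·(-194.6) = +389.2 kcal/mol
equation 3 × 2: (2)·(-145.5) = -291.0 kcal/mol
equation 4: not needed.
ΔH = (2)·(-134.3) + (-2)·(-194.6) + (2)·(-145.5) = -170.4 kcal/mol

ΔH = -170.4 kcal/mol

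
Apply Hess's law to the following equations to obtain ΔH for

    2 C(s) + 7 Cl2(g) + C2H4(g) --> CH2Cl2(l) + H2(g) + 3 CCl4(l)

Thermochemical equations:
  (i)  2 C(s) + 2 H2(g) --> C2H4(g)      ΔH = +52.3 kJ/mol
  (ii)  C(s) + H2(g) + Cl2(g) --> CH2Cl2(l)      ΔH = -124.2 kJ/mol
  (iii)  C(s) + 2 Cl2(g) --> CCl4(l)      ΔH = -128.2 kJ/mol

ΔH = -561.1 kJ/mol

(i) reversed: -52.3 kJ/mol
(ii) as written: -124.2 kJ/mol
(iii) × 3: (3)·(-128.2) = -384.6 kJ/mol
Since enthalpy is a state function, ΔH = (-52.3) + (-124.2) + (-384.6) = -561.1 kJ/mol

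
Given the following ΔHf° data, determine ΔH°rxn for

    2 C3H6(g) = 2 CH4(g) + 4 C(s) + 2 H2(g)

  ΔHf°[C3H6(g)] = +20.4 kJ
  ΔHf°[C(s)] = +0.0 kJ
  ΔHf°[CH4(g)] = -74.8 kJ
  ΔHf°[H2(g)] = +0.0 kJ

ΔH°rxn = -190.4 kJ

Products: 2·(-74.8) + 4·(+0.0) + 2·(+0.0) = -149.6
Reactants: 2·(+20.4) = +40.8
ΔH°rxn = (-149.6) − (+40.8) = -190.4 kJ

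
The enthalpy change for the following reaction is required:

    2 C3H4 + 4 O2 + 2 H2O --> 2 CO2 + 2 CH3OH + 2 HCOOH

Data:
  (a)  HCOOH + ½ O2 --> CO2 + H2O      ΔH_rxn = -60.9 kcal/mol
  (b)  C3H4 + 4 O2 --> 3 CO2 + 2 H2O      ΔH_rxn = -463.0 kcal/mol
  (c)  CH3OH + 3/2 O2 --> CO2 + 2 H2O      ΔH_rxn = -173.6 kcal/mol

ΔH_rxn = -457.0 kcal/mol

(a) reversed and × 2 (reverse to put HCOOH on the product side; ×2 to match 2 HCOOH in the target): (-2)·(-60.9) = +121.8 kcal/mol
(b) × 2 (scale by 2 for the 2 C3H4): (2)·(-463.0) = -926.0 kcal/mol
(c) reversed and × 2 (CH3OH must end up as a product; ×2 to match 2 CH3OH in the target): (-2)·(-173.6) = +347.2 kcal/mol
Summing the manipulated equations, ΔH_rxn = (-2)·(-60.9) + (2)·(-463.0) + (-2)·(-173.6) = -457.0 kcal/mol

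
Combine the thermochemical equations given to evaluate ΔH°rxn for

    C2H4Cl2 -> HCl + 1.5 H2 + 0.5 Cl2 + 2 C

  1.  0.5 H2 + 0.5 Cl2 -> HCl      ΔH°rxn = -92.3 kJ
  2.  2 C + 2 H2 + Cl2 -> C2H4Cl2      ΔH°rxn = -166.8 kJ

eq. 1 as written: -92.3 kJ
eq. 2 reversed: +166.8 kJ
Since enthalpy is a state function, ΔH°rxn = (1)·(-92.3) + (-1)·(-166.8) = 74.5 kJ

ΔH°rxn = 74.5 kJ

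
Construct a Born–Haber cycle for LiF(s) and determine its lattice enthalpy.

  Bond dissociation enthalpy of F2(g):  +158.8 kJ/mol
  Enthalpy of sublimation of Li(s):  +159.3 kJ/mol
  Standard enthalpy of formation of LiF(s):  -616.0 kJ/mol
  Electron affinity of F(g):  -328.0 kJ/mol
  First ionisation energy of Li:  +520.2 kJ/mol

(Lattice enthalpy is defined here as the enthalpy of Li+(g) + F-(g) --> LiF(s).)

U = -1046.9 kJ/mol

ΔHf° = 1·ΔHsub + 1·(ΣIE) + 1/2·D(F2) + 1·EA + U
-616.0 = 1·(+159.3) + 1·(+520.2) + 1/2·(+158.8) + 1·(-328.0) + U
U = -616.0 − (+430.9) = -1046.9 kJ/mol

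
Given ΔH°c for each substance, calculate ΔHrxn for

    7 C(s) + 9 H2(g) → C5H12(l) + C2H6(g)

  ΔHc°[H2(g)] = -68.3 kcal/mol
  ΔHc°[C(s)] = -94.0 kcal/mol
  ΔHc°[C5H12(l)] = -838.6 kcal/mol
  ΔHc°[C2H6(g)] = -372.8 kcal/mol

With combustion enthalpies, reactants minus products:
= [7·(-94.0) + 9·(-68.3)] − [1·(-838.6) + 1·(-372.8)]
= -61.3 kcal/mol

ΔHrxn = -61.3 kcal/mol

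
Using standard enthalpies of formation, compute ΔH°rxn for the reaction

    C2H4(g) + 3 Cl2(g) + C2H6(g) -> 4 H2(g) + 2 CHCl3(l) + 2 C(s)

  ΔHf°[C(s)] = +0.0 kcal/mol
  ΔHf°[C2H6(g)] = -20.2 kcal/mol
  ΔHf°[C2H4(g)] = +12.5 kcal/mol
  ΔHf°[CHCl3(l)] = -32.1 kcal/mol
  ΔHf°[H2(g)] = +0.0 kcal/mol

ΔH°rxn = -56.5 kcal/mol

Products: 4·(+0.0) + 2·(-32.1) + 2·(+0.0) = -64.2
Reactants: 1·(+12.5) + 3·(+0.0) + 1·(-20.2) = -7.7
ΔH°rxn = (-64.2) − (-7.7) = -56.5 kcal/mol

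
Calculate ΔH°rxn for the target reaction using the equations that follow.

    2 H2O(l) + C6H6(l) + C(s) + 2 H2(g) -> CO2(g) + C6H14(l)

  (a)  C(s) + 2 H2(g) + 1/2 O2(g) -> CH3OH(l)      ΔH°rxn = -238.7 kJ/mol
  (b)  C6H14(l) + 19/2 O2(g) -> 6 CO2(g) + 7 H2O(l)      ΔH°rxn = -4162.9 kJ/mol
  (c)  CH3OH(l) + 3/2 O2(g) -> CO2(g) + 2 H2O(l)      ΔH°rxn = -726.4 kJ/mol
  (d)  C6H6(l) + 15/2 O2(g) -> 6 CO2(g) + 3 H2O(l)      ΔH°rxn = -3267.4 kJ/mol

(a) as written (C(s) already on the reactant side): -238.7 kJ/mol
(b) reversed (reverse to put C6H14(l) on the product side): +4162.9 kJ/mol
(c) as written: -726.4 kJ/mol
(d) as written (C6H6(l) already on the reactant side): -3267.4 kJ/mol
Since enthalpy is a state function, ΔH°rxn = (1)·(-238.7) + (-1)·(-4162.9) + (1)·(-726.4) + (1)·(-3267.4) = -69.6 kJ/mol

ΔH°rxn = -69.6 kJ/mol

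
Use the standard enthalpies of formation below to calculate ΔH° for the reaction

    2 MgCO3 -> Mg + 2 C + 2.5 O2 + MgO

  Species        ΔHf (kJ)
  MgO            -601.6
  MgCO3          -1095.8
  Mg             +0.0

Products: 1·(+0.0) + 2·(+0.0) + 5/2·(+0.0) + 1·(-601.6) = -601.6
Reactants: 2·(-1095.8) = -2191.6
ΔH° = (-601.6) − (-2191.6) = 1590.0 kJ

ΔH° = 1590.0 kJ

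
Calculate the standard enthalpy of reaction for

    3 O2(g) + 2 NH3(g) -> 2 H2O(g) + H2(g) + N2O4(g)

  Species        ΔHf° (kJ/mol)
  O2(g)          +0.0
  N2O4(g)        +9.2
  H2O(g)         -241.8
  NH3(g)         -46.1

Products: 2·(-241.8) + 1·(+0.0) + 1·(+9.2) = -474.4
Reactants: 3·(+0.0) + 2·(-46.1) = -92.2
ΔHrxn = (-474.4) − (-92.2) = -382.2 kJ/mol

ΔHrxn = -382.2 kJ/mol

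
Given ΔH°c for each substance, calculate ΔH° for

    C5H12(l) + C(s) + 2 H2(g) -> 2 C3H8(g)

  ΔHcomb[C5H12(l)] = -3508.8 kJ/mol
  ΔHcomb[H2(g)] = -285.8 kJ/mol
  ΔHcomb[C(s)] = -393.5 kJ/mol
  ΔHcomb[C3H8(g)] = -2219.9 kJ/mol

Using ΔH = Σ nΔHc°(reactants) − Σ nΔHc°(products):
= [1·(-3508.8) + 1·(-393.5) + 2·(-285.8)] − [2·(-2219.9)]
= -34.1 kJ/mol

ΔH° = -34.1 kJ/mol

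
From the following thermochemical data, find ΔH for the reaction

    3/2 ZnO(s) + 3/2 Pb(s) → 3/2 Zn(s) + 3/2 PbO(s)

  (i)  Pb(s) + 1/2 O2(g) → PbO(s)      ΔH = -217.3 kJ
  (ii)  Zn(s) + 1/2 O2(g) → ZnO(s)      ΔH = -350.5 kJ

ΔH = 199.8 kJ

(i) × 3/2 (×3/2 to match 3/2 PbO(s) in the target): (3/2)·(-217.3) = -325.95 kJ
(ii) reversed and × 3/2 (ZnO(s) must end up as a reactant; ×3/2 to match 3/2 ZnO(s) in the target): (-3/2)·(-350.5) = +525.75 kJ
Summing the manipulated equations, ΔH = (-325.95) + (+525.75) = 199.8 kJ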